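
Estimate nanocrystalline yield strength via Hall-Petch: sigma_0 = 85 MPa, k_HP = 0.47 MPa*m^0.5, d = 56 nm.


d = 56 nm = 5.6e-08 m
sqrt(d) = 0.0002366432
Hall-Petch contribution = k / sqrt(d) = 0.47 / 0.0002366432 = 1986.1 MPa
sigma = sigma_0 + k/sqrt(d) = 85 + 1986.1 = 2071.1 MPa

2071.1


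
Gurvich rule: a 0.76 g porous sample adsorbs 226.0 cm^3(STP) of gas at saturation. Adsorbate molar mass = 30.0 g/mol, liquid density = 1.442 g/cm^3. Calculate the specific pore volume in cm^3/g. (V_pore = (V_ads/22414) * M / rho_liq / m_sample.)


Moles adsorbed n = V_ads / 22414 = 226.0 / 22414 = 1.008298e-02 mol
Liquid volume V_liq = n * M / rho_liq = 1.008298e-02 * 30.0 / 1.442 = 0.20977 cm^3
Specific pore volume V_pore = V_liq / m_sample = 0.20977 / 0.76
V_pore = 0.276 cm^3/g

0.276


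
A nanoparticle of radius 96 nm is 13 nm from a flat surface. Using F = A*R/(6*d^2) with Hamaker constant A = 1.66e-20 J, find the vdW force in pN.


Convert to SI: R = 96 nm = 9.6e-08 m, d = 13 nm = 1.3e-08 m
F = A * R / (6 * d^2)
F = 1.66e-20 * 9.6e-08 / (6 * (1.3e-08)^2)
F = 1.5716e-12 N = 1.572 pN

1.572


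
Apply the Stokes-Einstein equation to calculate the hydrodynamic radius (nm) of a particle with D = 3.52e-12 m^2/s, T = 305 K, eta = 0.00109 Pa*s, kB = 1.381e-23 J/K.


Stokes-Einstein: R = kB*T / (6*pi*eta*D)
R = 1.381e-23 * 305 / (6 * pi * 0.00109 * 3.52e-12)
R = 5.82403e-08 m = 58.24 nm

58.24


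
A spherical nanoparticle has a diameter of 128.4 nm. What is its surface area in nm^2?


Radius r = 128.4/2 = 64.2 nm
Surface area SA = 4 * pi * r^2
SA = 4 * pi * (64.2)^2
SA = 51794.06 nm^2

51794.06


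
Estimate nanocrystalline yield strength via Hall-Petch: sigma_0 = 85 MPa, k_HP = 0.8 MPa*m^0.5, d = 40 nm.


d = 40 nm = 4e-08 m
sqrt(d) = 0.0002
Hall-Petch contribution = k / sqrt(d) = 0.8 / 0.0002 = 4000.0 MPa
sigma = sigma_0 + k/sqrt(d) = 85 + 4000.0 = 4085.0 MPa

4085.0


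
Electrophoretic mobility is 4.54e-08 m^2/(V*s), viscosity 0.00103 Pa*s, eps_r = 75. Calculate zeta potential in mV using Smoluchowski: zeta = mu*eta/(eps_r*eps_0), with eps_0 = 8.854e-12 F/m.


Smoluchowski equation: zeta = mu * eta / (eps_r * eps_0)
zeta = 4.54e-08 * 0.00103 / (75 * 8.854e-12)
zeta = 0.070419 V = 70.42 mV

70.42


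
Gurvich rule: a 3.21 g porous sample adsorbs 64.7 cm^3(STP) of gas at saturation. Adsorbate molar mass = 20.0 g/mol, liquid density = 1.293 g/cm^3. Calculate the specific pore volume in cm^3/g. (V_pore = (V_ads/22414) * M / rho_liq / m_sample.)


Moles adsorbed n = V_ads / 22414 = 64.7 / 22414 = 2.886589e-03 mol
Liquid volume V_liq = n * M / rho_liq = 2.886589e-03 * 20.0 / 1.293 = 0.04465 cm^3
Specific pore volume V_pore = V_liq / m_sample = 0.04465 / 3.21
V_pore = 0.0139 cm^3/g

0.0139


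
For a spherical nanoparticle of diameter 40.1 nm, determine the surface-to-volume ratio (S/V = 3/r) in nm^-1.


Radius r = 40.1/2 = 20.05 nm
S/V = 3 / r = 3 / 20.05
S/V = 0.1496 nm^-1

0.1496


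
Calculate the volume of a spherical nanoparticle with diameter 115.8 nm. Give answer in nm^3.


Radius r = 115.8/2 = 57.9 nm
Volume V = (4/3) * pi * r^3
V = (4/3) * pi * (57.9)^3
V = 813063.19 nm^3

813063.19


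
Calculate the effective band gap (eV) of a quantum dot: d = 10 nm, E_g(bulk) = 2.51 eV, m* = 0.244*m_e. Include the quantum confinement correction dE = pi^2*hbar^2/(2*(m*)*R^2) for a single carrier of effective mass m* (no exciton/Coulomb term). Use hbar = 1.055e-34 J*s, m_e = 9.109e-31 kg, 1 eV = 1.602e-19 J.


Radius R = 10/2 nm = 5e-09 m
Confinement energy dE = pi^2 * hbar^2 / (2 * m_eff * m_e * R^2)
dE = pi^2 * (1.055e-34)^2 / (2 * 0.244 * 9.109e-31 * (5e-09)^2) J, divided by 1.602e-19 J/eV
dE = 0.0617 eV
Total band gap = E_g(bulk) + dE = 2.51 + 0.0617 = 2.5717 eV

2.5717


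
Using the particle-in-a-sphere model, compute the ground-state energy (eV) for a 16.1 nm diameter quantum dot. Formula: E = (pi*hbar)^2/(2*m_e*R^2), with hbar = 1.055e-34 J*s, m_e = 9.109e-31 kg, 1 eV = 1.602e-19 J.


Radius R = 16.1/2 = 8.05 nm = 8.05e-09 m
E = (pi * 1.055e-34)^2 / (2 * 9.109e-31 * (8.05e-09)^2)
E(J) = 9.30491e-22
E = E(J) / 1.602e-19 = 0.0058 eV

0.0058


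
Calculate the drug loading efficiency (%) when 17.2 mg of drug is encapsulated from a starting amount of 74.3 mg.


Drug loading efficiency = (drug loaded / drug initial) * 100
DLE = 17.2 / 74.3 * 100
DLE = 0.2315 * 100
DLE = 23.15%

23.15


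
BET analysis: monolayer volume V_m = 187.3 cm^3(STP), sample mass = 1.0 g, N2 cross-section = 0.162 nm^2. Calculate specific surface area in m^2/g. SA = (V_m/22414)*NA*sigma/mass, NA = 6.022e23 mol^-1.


Number of moles in monolayer = V_m / 22414 = 187.3 / 22414 = 0.00835638
Number of molecules = moles * NA = 0.00835638 * 6.022e23
SA = molecules * sigma / mass
SA = (187.3 / 22414) * 6.022e23 * 0.162e-18 / 1.0
SA = 815.2 m^2/g

815.2


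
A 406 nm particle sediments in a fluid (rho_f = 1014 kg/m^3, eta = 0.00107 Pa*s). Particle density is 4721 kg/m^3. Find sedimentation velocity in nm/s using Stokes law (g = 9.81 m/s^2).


Radius R = 406/2 nm = 2.03e-07 m
Density difference = 4721 - 1014 = 3707 kg/m^3
v = 2 * R^2 * (rho_p - rho_f) * g / (9 * eta)
v = 2 * (2.03e-07)^2 * 3707 * 9.81 / (9 * 0.00107)
v = 3.11234e-07 m/s = 311.2342 nm/s

311.2342


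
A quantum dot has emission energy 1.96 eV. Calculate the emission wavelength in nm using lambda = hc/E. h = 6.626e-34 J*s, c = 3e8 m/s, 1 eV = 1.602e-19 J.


Convert energy: E = 1.96 eV = 1.96 * 1.602e-19 = 3.13992e-19 J
lambda = h*c / E = 6.626e-34 * 3e8 / 3.13992e-19
lambda = 6.33073e-07 m = 633.1 nm

633.1


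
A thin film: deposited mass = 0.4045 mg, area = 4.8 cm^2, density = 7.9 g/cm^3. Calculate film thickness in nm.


Convert: m = 0.4045 mg = 4.0450e-07 kg, A = 4.8 cm^2 = 4.8000e-04 m^2, rho = 7.9 g/cm^3 = 7900 kg/m^3
t = m / (A * rho)
t = 4.0450e-07 / (4.8000e-04 * 7900)
t = 1.0667e-07 m = 106.7 nm

106.7


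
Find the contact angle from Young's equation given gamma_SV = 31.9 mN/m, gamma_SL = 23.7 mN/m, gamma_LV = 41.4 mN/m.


cos(theta) = (gamma_SV - gamma_SL) / gamma_LV
cos(theta) = (31.9 - 23.7) / 41.4
cos(theta) = 0.198068
theta = arccos(0.198068) = 78.58 degrees

78.58


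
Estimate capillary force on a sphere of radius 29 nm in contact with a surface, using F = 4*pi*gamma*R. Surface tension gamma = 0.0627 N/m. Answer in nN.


Convert radius: R = 29 nm = 2.9e-08 m
F = 4 * pi * gamma * R
F = 4 * pi * 0.0627 * 2.9e-08
F = 2.28494e-08 N = 22.8494 nN

22.8494


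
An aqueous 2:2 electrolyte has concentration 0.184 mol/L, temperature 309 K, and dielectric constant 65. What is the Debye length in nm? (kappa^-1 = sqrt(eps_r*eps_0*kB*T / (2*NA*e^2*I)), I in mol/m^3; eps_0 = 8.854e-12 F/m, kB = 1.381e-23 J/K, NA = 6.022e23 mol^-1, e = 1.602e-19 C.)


Ionic strength I = 0.184 * 2^2 * 1000 = 736 mol/m^3
kappa^-1 = sqrt(65 * 8.854e-12 * 1.381e-23 * 309 / (2 * 6.022e23 * (1.602e-19)^2 * 736))
kappa^-1 = 0.329 nm

0.329


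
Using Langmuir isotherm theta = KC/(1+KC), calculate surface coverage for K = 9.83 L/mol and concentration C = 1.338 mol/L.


Langmuir isotherm: theta = K*C / (1 + K*C)
K*C = 9.83 * 1.338 = 13.15254
theta = 13.15254 / (1 + 13.15254) = 13.15254 / 14.15254
theta = 0.9293

0.9293


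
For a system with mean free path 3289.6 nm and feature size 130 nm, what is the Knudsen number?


Knudsen number Kn = lambda / L
Kn = 3289.6 / 130
Kn = 25.3046

25.3046


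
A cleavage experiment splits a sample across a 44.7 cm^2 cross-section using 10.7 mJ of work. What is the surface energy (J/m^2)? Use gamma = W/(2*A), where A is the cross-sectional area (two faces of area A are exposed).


Convert: A = 44.7 cm^2 = 0.00447 m^2, W = 10.7 mJ = 0.0107 J
Cleaving exposes two faces of area A, so total new surface = 2*A and gamma = W / (2*A)
gamma = 0.0107 / (2 * 0.00447)
gamma = 1.197 J/m^2

1.197


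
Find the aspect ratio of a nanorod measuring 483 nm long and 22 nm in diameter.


Aspect ratio AR = length / diameter
AR = 483 / 22
AR = 21.95

21.95


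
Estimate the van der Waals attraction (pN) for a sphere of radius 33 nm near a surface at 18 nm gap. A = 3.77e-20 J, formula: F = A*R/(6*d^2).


Convert to SI: R = 33 nm = 3.3e-08 m, d = 18 nm = 1.8e-08 m
F = A * R / (6 * d^2)
F = 3.77e-20 * 3.3e-08 / (6 * (1.8e-08)^2)
F = 6.39969e-13 N = 0.64 pN

0.64


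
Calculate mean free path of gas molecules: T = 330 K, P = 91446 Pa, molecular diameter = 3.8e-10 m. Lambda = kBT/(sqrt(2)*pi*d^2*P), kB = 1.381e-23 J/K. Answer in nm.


Mean free path: lambda = kB*T / (sqrt(2) * pi * d^2 * P)
lambda = 1.381e-23 * 330 / (sqrt(2) * pi * (3.8e-10)^2 * 91446)
lambda = 7.76803e-08 m
lambda = 77.68 nm

77.68


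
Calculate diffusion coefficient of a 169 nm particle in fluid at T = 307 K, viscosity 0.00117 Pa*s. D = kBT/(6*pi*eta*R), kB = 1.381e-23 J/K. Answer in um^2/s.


Radius R = 169/2 = 84.5 nm = 8.45e-08 m
D = kB*T / (6*pi*eta*R)
D = 1.381e-23 * 307 / (6 * pi * 0.00117 * 8.45e-08)
D = 2.27504e-12 m^2/s = 2.275 um^2/s

2.275


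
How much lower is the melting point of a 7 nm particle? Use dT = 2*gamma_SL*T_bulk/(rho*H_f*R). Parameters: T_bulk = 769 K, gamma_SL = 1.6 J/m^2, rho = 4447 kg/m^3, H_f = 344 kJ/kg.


Radius R = 7/2 = 3.5 nm = 3.5e-09 m
Convert H_f = 344 kJ/kg = 344000 J/kg
dT = 2 * gamma_SL * T_bulk / (rho * H_f * R)
dT = 2 * 1.6 * 769 / (4447 * 344000 * 3.5e-09)
dT = 459.6 K

459.6


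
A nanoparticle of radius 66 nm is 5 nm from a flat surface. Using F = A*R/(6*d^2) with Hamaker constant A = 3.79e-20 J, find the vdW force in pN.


Convert to SI: R = 66 nm = 6.6e-08 m, d = 5 nm = 5e-09 m
F = A * R / (6 * d^2)
F = 3.79e-20 * 6.6e-08 / (6 * (5e-09)^2)
F = 1.6676e-11 N = 16.676 pN

16.676


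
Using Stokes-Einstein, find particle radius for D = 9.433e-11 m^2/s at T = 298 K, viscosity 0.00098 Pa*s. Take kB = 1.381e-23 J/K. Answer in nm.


Stokes-Einstein: R = kB*T / (6*pi*eta*D)
R = 1.381e-23 * 298 / (6 * pi * 0.00098 * 9.433e-11)
R = 2.36174e-09 m = 2.36 nm

2.36


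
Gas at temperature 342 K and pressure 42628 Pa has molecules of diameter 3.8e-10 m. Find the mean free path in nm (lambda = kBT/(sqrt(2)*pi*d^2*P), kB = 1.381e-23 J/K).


Mean free path: lambda = kB*T / (sqrt(2) * pi * d^2 * P)
lambda = 1.381e-23 * 342 / (sqrt(2) * pi * (3.8e-10)^2 * 42628)
lambda = 1.727e-07 m
lambda = 172.7 nm

172.7


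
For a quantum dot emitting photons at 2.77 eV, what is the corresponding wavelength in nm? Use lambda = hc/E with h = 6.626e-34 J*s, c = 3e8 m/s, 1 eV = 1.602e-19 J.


Convert energy: E = 2.77 eV = 2.77 * 1.602e-19 = 4.43754e-19 J
lambda = h*c / E = 6.626e-34 * 3e8 / 4.43754e-19
lambda = 4.47951e-07 m = 448.0 nm

448.0


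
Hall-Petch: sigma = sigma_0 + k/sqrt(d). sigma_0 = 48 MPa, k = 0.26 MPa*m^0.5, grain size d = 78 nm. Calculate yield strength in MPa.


d = 78 nm = 7.8e-08 m
sqrt(d) = 0.0002792848
Hall-Petch contribution = k / sqrt(d) = 0.26 / 0.0002792848 = 930.9 MPa
sigma = sigma_0 + k/sqrt(d) = 48 + 930.9 = 978.9 MPa

978.9


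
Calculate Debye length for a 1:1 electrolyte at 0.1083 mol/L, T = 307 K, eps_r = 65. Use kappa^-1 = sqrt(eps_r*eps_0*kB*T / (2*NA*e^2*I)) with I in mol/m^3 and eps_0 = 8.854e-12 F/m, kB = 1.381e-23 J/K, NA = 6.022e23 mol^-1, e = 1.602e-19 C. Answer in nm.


Ionic strength I = 0.1083 * 1^2 * 1000 = 108.3 mol/m^3
kappa^-1 = sqrt(65 * 8.854e-12 * 1.381e-23 * 307 / (2 * 6.022e23 * (1.602e-19)^2 * 108.3))
kappa^-1 = 0.854 nm

0.854


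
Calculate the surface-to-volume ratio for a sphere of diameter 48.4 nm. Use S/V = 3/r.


Radius r = 48.4/2 = 24.2 nm
S/V = 3 / r = 3 / 24.2
S/V = 0.124 nm^-1

0.124


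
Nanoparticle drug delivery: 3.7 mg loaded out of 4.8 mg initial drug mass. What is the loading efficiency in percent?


Drug loading efficiency = (drug loaded / drug initial) * 100
DLE = 3.7 / 4.8 * 100
DLE = 0.7708 * 100
DLE = 77.08%

77.08


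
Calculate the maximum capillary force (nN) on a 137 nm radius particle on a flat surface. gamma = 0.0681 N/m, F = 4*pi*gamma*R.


Convert radius: R = 137 nm = 1.37e-07 m
F = 4 * pi * gamma * R
F = 4 * pi * 0.0681 * 1.37e-07
F = 1.1724e-07 N = 117.2405 nN

117.2405


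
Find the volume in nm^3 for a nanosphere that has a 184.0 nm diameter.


Radius r = 184.0/2 = 92 nm
Volume V = (4/3) * pi * r^3
V = (4/3) * pi * (92)^3
V = 3261760.67 nm^3

3261760.67


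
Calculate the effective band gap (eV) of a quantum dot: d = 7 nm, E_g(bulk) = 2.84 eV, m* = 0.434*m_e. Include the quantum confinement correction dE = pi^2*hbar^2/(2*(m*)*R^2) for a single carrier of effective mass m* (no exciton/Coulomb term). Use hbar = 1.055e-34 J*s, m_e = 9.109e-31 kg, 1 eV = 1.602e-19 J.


Radius R = 7/2 nm = 3.5e-09 m
Confinement energy dE = pi^2 * hbar^2 / (2 * m_eff * m_e * R^2)
dE = pi^2 * (1.055e-34)^2 / (2 * 0.434 * 9.109e-31 * (3.5e-09)^2) J, divided by 1.602e-19 J/eV
dE = 0.0708 eV
Total band gap = E_g(bulk) + dE = 2.84 + 0.0708 = 2.9108 eV

2.9108


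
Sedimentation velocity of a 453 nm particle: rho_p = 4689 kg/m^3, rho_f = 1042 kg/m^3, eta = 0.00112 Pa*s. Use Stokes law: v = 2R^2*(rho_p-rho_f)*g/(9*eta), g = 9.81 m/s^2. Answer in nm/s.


Radius R = 453/2 nm = 2.265e-07 m
Density difference = 4689 - 1042 = 3647 kg/m^3
v = 2 * R^2 * (rho_p - rho_f) * g / (9 * eta)
v = 2 * (2.265e-07)^2 * 3647 * 9.81 / (9 * 0.00112)
v = 3.64175e-07 m/s = 364.1754 nm/s

364.1754


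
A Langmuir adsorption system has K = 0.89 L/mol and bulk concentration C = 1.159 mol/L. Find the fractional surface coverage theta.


Langmuir isotherm: theta = K*C / (1 + K*C)
K*C = 0.89 * 1.159 = 1.03151
theta = 1.03151 / (1 + 1.03151) = 1.03151 / 2.03151
theta = 0.5078

0.5078


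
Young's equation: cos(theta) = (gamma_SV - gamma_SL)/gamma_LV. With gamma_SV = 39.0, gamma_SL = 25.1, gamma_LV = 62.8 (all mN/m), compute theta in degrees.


cos(theta) = (gamma_SV - gamma_SL) / gamma_LV
cos(theta) = (39.0 - 25.1) / 62.8
cos(theta) = 0.221338
theta = arccos(0.221338) = 77.21 degrees

77.21


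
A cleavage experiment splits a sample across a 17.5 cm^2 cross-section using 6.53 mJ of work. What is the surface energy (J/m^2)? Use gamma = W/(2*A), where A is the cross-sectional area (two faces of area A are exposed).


Convert: A = 17.5 cm^2 = 0.00175 m^2, W = 6.53 mJ = 0.00653 J
Cleaving exposes two faces of area A, so total new surface = 2*A and gamma = W / (2*A)
gamma = 0.00653 / (2 * 0.00175)
gamma = 1.866 J/m^2

1.866


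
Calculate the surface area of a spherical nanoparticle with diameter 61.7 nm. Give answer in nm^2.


Radius r = 61.7/2 = 30.85 nm
Surface area SA = 4 * pi * r^2
SA = 4 * pi * (30.85)^2
SA = 11959.7 nm^2

11959.7


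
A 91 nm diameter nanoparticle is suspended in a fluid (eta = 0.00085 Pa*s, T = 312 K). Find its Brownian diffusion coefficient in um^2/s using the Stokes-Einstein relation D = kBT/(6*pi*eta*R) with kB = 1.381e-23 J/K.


Radius R = 91/2 = 45.5 nm = 4.55e-08 m
D = kB*T / (6*pi*eta*R)
D = 1.381e-23 * 312 / (6 * pi * 0.00085 * 4.55e-08)
D = 5.9104e-12 m^2/s = 5.91 um^2/s

5.91


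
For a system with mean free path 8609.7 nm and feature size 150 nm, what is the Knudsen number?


Knudsen number Kn = lambda / L
Kn = 8609.7 / 150
Kn = 57.398

57.398


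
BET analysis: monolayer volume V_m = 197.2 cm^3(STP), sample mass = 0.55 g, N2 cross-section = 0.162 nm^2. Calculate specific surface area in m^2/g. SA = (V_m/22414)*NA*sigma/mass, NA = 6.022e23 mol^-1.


Number of moles in monolayer = V_m / 22414 = 197.2 / 22414 = 0.00879807
Number of molecules = moles * NA = 0.00879807 * 6.022e23
SA = molecules * sigma / mass
SA = (197.2 / 22414) * 6.022e23 * 0.162e-18 / 0.55
SA = 1560.6 m^2/g

1560.6


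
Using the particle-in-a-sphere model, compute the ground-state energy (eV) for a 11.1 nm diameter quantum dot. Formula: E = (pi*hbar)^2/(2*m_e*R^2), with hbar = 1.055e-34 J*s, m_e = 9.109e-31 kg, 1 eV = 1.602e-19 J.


Radius R = 11.1/2 = 5.55 nm = 5.55e-09 m
E = (pi * 1.055e-34)^2 / (2 * 9.109e-31 * (5.55e-09)^2)
E(J) = 1.95757e-21
E = E(J) / 1.602e-19 = 0.0122 eV

0.0122


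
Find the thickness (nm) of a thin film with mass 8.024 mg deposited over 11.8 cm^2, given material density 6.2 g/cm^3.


Convert: m = 8.024 mg = 8.0240e-06 kg, A = 11.8 cm^2 = 1.1800e-03 m^2, rho = 6.2 g/cm^3 = 6200 kg/m^3
t = m / (A * rho)
t = 8.0240e-06 / (1.1800e-03 * 6200)
t = 1.0968e-06 m = 1096.8 nm

1096.8


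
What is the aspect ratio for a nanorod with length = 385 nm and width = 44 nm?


Aspect ratio AR = length / diameter
AR = 385 / 44
AR = 8.75

8.75


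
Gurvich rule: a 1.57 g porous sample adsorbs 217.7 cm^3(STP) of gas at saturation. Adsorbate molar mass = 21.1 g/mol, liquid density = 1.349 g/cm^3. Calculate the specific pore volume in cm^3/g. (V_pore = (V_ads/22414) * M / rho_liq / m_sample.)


Moles adsorbed n = V_ads / 22414 = 217.7 / 22414 = 9.712680e-03 mol
Liquid volume V_liq = n * M / rho_liq = 9.712680e-03 * 21.1 / 1.349 = 0.15192 cm^3
Specific pore volume V_pore = V_liq / m_sample = 0.15192 / 1.57
V_pore = 0.0968 cm^3/g

0.0968


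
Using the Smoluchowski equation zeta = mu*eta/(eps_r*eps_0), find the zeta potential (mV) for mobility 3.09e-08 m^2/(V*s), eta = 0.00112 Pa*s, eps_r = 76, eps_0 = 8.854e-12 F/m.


Smoluchowski equation: zeta = mu * eta / (eps_r * eps_0)
zeta = 3.09e-08 * 0.00112 / (76 * 8.854e-12)
zeta = 0.051431 V = 51.43 mV

51.43


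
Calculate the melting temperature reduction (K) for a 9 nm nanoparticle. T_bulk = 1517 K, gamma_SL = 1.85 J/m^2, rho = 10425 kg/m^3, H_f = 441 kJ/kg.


Radius R = 9/2 = 4.5 nm = 4.5e-09 m
Convert H_f = 441 kJ/kg = 441000 J/kg
dT = 2 * gamma_SL * T_bulk / (rho * H_f * R)
dT = 2 * 1.85 * 1517 / (10425 * 441000 * 4.5e-09)
dT = 271.3 K

271.3


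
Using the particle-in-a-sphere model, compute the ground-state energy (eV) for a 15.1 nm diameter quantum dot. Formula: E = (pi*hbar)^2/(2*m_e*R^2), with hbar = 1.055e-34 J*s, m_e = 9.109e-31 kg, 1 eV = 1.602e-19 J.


Radius R = 15.1/2 = 7.55 nm = 7.55e-09 m
E = (pi * 1.055e-34)^2 / (2 * 9.109e-31 * (7.55e-09)^2)
E(J) = 1.05782e-21
E = E(J) / 1.602e-19 = 0.0066 eV

0.0066


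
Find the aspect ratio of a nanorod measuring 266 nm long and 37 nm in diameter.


Aspect ratio AR = length / diameter
AR = 266 / 37
AR = 7.19

7.19


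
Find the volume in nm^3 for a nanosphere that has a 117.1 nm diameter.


Radius r = 117.1/2 = 58.55 nm
Volume V = (4/3) * pi * r^3
V = (4/3) * pi * (58.55)^3
V = 840754.71 nm^3

840754.71


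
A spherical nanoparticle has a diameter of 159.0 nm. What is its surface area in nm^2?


Radius r = 159.0/2 = 79.5 nm
Surface area SA = 4 * pi * r^2
SA = 4 * pi * (79.5)^2
SA = 79422.6 nm^2

79422.6


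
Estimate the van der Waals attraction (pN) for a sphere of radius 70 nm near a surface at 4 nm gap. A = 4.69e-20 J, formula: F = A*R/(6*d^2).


Convert to SI: R = 70 nm = 7e-08 m, d = 4 nm = 4e-09 m
F = A * R / (6 * d^2)
F = 4.69e-20 * 7e-08 / (6 * (4e-09)^2)
F = 3.41979e-11 N = 34.198 pN

34.198


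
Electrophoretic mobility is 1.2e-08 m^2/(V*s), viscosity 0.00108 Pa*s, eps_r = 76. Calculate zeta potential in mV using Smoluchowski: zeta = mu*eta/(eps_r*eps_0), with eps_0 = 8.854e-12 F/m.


Smoluchowski equation: zeta = mu * eta / (eps_r * eps_0)
zeta = 1.2e-08 * 0.00108 / (76 * 8.854e-12)
zeta = 0.01926 V = 19.26 mV

19.26


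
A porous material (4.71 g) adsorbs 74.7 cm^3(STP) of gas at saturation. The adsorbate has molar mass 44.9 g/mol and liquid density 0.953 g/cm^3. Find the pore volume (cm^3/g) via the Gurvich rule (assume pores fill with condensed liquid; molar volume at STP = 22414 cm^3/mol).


Moles adsorbed n = V_ads / 22414 = 74.7 / 22414 = 3.332738e-03 mol
Liquid volume V_liq = n * M / rho_liq = 3.332738e-03 * 44.9 / 0.953 = 0.15702 cm^3
Specific pore volume V_pore = V_liq / m_sample = 0.15702 / 4.71
V_pore = 0.0333 cm^3/g

0.0333


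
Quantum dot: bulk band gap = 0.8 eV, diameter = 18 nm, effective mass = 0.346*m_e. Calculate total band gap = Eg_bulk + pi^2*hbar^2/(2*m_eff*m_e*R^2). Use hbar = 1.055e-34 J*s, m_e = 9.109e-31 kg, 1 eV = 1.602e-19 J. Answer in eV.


Radius R = 18/2 nm = 9e-09 m
Confinement energy dE = pi^2 * hbar^2 / (2 * m_eff * m_e * R^2)
dE = pi^2 * (1.055e-34)^2 / (2 * 0.346 * 9.109e-31 * (9e-09)^2) J, divided by 1.602e-19 J/eV
dE = 0.0134 eV
Total band gap = E_g(bulk) + dE = 0.8 + 0.0134 = 0.8134 eV

0.8134


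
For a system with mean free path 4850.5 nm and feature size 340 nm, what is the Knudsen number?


Knudsen number Kn = lambda / L
Kn = 4850.5 / 340
Kn = 14.2662

14.2662


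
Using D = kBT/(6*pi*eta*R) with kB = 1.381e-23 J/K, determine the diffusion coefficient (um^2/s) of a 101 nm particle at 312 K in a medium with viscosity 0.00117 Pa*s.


Radius R = 101/2 = 50.5 nm = 5.05e-08 m
D = kB*T / (6*pi*eta*R)
D = 1.381e-23 * 312 / (6 * pi * 0.00117 * 5.05e-08)
D = 3.86874e-12 m^2/s = 3.869 um^2/s

3.869


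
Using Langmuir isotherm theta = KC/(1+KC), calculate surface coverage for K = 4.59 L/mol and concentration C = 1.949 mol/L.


Langmuir isotherm: theta = K*C / (1 + K*C)
K*C = 4.59 * 1.949 = 8.94591
theta = 8.94591 / (1 + 8.94591) = 8.94591 / 9.94591
theta = 0.8995

0.8995


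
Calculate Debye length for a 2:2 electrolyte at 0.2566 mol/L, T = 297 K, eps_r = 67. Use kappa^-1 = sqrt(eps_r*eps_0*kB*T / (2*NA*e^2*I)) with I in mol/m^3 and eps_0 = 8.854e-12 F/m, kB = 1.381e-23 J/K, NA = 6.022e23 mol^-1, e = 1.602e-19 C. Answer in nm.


Ionic strength I = 0.2566 * 2^2 * 1000 = 1026.4 mol/m^3
kappa^-1 = sqrt(67 * 8.854e-12 * 1.381e-23 * 297 / (2 * 6.022e23 * (1.602e-19)^2 * 1026.4))
kappa^-1 = 0.277 nm

0.277


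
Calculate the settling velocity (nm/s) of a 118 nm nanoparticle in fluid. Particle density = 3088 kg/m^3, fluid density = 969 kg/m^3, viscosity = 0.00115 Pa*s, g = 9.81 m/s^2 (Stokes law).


Radius R = 118/2 nm = 5.9e-08 m
Density difference = 3088 - 969 = 2119 kg/m^3
v = 2 * R^2 * (rho_p - rho_f) * g / (9 * eta)
v = 2 * (5.9e-08)^2 * 2119 * 9.81 / (9 * 0.00115)
v = 1.39828e-08 m/s = 13.9828 nm/s

13.9828


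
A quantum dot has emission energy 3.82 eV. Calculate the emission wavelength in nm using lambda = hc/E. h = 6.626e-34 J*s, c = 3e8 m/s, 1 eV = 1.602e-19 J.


Convert energy: E = 3.82 eV = 3.82 * 1.602e-19 = 6.11964e-19 J
lambda = h*c / E = 6.626e-34 * 3e8 / 6.11964e-19
lambda = 3.24823e-07 m = 324.8 nm

324.8


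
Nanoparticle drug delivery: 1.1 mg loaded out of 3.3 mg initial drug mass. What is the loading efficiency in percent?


Drug loading efficiency = (drug loaded / drug initial) * 100
DLE = 1.1 / 3.3 * 100
DLE = 0.3333 * 100
DLE = 33.33%

33.33


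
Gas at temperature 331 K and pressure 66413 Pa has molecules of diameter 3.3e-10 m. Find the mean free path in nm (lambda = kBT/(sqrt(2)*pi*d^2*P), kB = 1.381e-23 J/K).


Mean free path: lambda = kB*T / (sqrt(2) * pi * d^2 * P)
lambda = 1.381e-23 * 331 / (sqrt(2) * pi * (3.3e-10)^2 * 66413)
lambda = 1.42258e-07 m
lambda = 142.26 nm

142.26


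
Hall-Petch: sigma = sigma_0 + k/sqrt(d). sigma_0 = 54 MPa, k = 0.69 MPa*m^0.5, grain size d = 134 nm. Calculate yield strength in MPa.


d = 134 nm = 1.34e-07 m
sqrt(d) = 0.0003660601
Hall-Petch contribution = k / sqrt(d) = 0.69 / 0.0003660601 = 1884.9 MPa
sigma = sigma_0 + k/sqrt(d) = 54 + 1884.9 = 1938.9 MPa

1938.9


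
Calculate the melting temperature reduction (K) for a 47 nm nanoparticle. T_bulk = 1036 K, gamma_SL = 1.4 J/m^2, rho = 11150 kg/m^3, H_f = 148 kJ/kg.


Radius R = 47/2 = 23.5 nm = 2.35e-08 m
Convert H_f = 148 kJ/kg = 148000 J/kg
dT = 2 * gamma_SL * T_bulk / (rho * H_f * R)
dT = 2 * 1.4 * 1036 / (11150 * 148000 * 2.35e-08)
dT = 74.8 K

74.8


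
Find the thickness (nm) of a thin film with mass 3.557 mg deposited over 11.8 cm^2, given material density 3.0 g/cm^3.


Convert: m = 3.557 mg = 3.5570e-06 kg, A = 11.8 cm^2 = 1.1800e-03 m^2, rho = 3.0 g/cm^3 = 3000 kg/m^3
t = m / (A * rho)
t = 3.5570e-06 / (1.1800e-03 * 3000)
t = 1.0048e-06 m = 1004.8 nm

1004.8


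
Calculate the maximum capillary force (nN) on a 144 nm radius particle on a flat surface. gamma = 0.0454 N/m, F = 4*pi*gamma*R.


Convert radius: R = 144 nm = 1.44e-07 m
F = 4 * pi * gamma * R
F = 4 * pi * 0.0454 * 1.44e-07
F = 8.21539e-08 N = 82.1539 nN

82.1539


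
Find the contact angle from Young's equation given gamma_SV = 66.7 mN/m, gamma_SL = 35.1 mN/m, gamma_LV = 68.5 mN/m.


cos(theta) = (gamma_SV - gamma_SL) / gamma_LV
cos(theta) = (66.7 - 35.1) / 68.5
cos(theta) = 0.461314
theta = arccos(0.461314) = 62.53 degrees

62.53


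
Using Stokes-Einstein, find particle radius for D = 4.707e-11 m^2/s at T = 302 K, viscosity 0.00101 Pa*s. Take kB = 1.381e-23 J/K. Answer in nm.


Stokes-Einstein: R = kB*T / (6*pi*eta*D)
R = 1.381e-23 * 302 / (6 * pi * 0.00101 * 4.707e-11)
R = 4.65408e-09 m = 4.65 nm

4.65


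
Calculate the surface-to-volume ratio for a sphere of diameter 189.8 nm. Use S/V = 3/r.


Radius r = 189.8/2 = 94.9 nm
S/V = 3 / r = 3 / 94.9
S/V = 0.0316 nm^-1

0.0316


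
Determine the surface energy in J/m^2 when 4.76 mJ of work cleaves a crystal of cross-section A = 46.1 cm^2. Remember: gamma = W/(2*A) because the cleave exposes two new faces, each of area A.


Convert: A = 46.1 cm^2 = 0.00461 m^2, W = 4.76 mJ = 0.00476 J
Cleaving exposes two faces of area A, so total new surface = 2*A and gamma = W / (2*A)
gamma = 0.00476 / (2 * 0.00461)
gamma = 0.516 J/m^2

0.516


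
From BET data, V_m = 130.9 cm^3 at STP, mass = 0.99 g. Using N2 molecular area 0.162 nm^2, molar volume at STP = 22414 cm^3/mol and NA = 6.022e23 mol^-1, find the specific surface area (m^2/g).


Number of moles in monolayer = V_m / 22414 = 130.9 / 22414 = 0.0058401
Number of molecules = moles * NA = 0.0058401 * 6.022e23
SA = molecules * sigma / mass
SA = (130.9 / 22414) * 6.022e23 * 0.162e-18 / 0.99
SA = 575.5 m^2/g

575.5


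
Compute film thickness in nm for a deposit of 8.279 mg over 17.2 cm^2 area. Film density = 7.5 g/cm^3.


Convert: m = 8.279 mg = 8.2790e-06 kg, A = 17.2 cm^2 = 1.7200e-03 m^2, rho = 7.5 g/cm^3 = 7500 kg/m^3
t = m / (A * rho)
t = 8.2790e-06 / (1.7200e-03 * 7500)
t = 6.4178e-07 m = 641.8 nm

641.8


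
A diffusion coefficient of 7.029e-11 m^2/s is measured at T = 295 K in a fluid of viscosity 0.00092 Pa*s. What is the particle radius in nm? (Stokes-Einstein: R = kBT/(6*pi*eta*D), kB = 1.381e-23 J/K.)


Stokes-Einstein: R = kB*T / (6*pi*eta*D)
R = 1.381e-23 * 295 / (6 * pi * 0.00092 * 7.029e-11)
R = 3.34221e-09 m = 3.34 nm

3.34


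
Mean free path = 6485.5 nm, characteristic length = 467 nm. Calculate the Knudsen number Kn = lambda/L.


Knudsen number Kn = lambda / L
Kn = 6485.5 / 467
Kn = 13.8876

13.8876


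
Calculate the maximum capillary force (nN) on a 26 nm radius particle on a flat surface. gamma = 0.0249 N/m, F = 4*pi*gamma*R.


Convert radius: R = 26 nm = 2.6e-08 m
F = 4 * pi * gamma * R
F = 4 * pi * 0.0249 * 2.6e-08
F = 8.13547e-09 N = 8.1355 nN

8.1355


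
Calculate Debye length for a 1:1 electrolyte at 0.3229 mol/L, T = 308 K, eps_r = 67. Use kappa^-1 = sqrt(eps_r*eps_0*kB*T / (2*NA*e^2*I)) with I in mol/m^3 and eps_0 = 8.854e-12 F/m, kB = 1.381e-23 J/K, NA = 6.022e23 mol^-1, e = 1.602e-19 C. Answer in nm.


Ionic strength I = 0.3229 * 1^2 * 1000 = 322.9 mol/m^3
kappa^-1 = sqrt(67 * 8.854e-12 * 1.381e-23 * 308 / (2 * 6.022e23 * (1.602e-19)^2 * 322.9))
kappa^-1 = 0.503 nm

0.503


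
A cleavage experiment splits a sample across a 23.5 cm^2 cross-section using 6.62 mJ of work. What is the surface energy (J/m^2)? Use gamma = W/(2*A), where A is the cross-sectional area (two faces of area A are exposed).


Convert: A = 23.5 cm^2 = 0.00235 m^2, W = 6.62 mJ = 0.00662 J
Cleaving exposes two faces of area A, so total new surface = 2*A and gamma = W / (2*A)
gamma = 0.00662 / (2 * 0.00235)
gamma = 1.409 J/m^2

1.409


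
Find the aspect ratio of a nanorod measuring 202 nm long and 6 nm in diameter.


Aspect ratio AR = length / diameter
AR = 202 / 6
AR = 33.67

33.67


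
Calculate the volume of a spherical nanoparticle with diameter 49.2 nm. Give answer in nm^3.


Radius r = 49.2/2 = 24.6 nm
Volume V = (4/3) * pi * r^3
V = (4/3) * pi * (24.6)^3
V = 62358.25 nm^3

62358.25


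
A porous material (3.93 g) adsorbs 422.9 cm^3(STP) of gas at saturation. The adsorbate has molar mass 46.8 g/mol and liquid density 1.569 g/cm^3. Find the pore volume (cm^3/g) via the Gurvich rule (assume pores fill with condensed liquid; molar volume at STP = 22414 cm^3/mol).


Moles adsorbed n = V_ads / 22414 = 422.9 / 22414 = 1.886767e-02 mol
Liquid volume V_liq = n * M / rho_liq = 1.886767e-02 * 46.8 / 1.569 = 0.56278 cm^3
Specific pore volume V_pore = V_liq / m_sample = 0.56278 / 3.93
V_pore = 0.1432 cm^3/g

0.1432


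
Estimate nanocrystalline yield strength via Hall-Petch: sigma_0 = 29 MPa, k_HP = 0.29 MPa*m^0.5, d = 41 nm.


d = 41 nm = 4.1e-08 m
sqrt(d) = 0.0002024846
Hall-Petch contribution = k / sqrt(d) = 0.29 / 0.0002024846 = 1432.2 MPa
sigma = sigma_0 + k/sqrt(d) = 29 + 1432.2 = 1461.2 MPa

1461.2


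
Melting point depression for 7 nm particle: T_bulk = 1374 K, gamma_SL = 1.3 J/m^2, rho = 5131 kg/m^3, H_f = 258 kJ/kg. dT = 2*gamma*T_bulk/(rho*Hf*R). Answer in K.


Radius R = 7/2 = 3.5 nm = 3.5e-09 m
Convert H_f = 258 kJ/kg = 258000 J/kg
dT = 2 * gamma_SL * T_bulk / (rho * H_f * R)
dT = 2 * 1.3 * 1374 / (5131 * 258000 * 3.5e-09)
dT = 771.0 K

771.0


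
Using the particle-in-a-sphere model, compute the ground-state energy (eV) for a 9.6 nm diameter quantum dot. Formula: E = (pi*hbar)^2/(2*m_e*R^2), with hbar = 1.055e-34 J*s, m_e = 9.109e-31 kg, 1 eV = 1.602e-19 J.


Radius R = 9.6/2 = 4.8 nm = 4.8e-09 m
E = (pi * 1.055e-34)^2 / (2 * 9.109e-31 * (4.8e-09)^2)
E(J) = 2.61711e-21
E = E(J) / 1.602e-19 = 0.0163 eV

0.0163


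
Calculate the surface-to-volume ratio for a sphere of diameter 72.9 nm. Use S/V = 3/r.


Radius r = 72.9/2 = 36.45 nm
S/V = 3 / r = 3 / 36.45
S/V = 0.0823 nm^-1

0.0823


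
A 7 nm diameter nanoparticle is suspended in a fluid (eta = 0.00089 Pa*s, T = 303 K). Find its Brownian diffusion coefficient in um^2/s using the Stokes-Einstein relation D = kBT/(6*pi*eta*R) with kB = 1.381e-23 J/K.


Radius R = 7/2 = 3.5 nm = 3.5e-09 m
D = kB*T / (6*pi*eta*R)
D = 1.381e-23 * 303 / (6 * pi * 0.00089 * 3.5e-09)
D = 7.12651e-11 m^2/s = 71.265 um^2/s

71.265


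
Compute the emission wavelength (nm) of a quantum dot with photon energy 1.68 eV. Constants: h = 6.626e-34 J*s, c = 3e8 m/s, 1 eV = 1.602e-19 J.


Convert energy: E = 1.68 eV = 1.68 * 1.602e-19 = 2.69136e-19 J
lambda = h*c / E = 6.626e-34 * 3e8 / 2.69136e-19
lambda = 7.38586e-07 m = 738.6 nm

738.6


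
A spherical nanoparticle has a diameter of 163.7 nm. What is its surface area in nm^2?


Radius r = 163.7/2 = 81.85 nm
Surface area SA = 4 * pi * r^2
SA = 4 * pi * (81.85)^2
SA = 84187.43 nm^2

84187.43


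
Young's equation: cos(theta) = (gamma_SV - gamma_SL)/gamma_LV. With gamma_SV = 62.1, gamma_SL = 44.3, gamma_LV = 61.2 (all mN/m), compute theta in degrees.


cos(theta) = (gamma_SV - gamma_SL) / gamma_LV
cos(theta) = (62.1 - 44.3) / 61.2
cos(theta) = 0.29085
theta = arccos(0.29085) = 73.09 degrees

73.09


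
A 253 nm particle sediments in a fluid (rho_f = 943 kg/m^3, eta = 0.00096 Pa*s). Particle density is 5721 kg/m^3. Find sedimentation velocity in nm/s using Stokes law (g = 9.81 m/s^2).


Radius R = 253/2 nm = 1.265e-07 m
Density difference = 5721 - 943 = 4778 kg/m^3
v = 2 * R^2 * (rho_p - rho_f) * g / (9 * eta)
v = 2 * (1.265e-07)^2 * 4778 * 9.81 / (9 * 0.00096)
v = 1.73625e-07 m/s = 173.6251 nm/s

173.6251


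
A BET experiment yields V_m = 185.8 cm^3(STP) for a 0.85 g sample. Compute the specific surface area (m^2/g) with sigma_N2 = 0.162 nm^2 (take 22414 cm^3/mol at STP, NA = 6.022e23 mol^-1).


Number of moles in monolayer = V_m / 22414 = 185.8 / 22414 = 0.00828946
Number of molecules = moles * NA = 0.00828946 * 6.022e23
SA = molecules * sigma / mass
SA = (185.8 / 22414) * 6.022e23 * 0.162e-18 / 0.85
SA = 951.4 m^2/g

951.4


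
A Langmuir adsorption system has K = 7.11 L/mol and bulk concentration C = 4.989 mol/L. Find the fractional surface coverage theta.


Langmuir isotherm: theta = K*C / (1 + K*C)
K*C = 7.11 * 4.989 = 35.47179
theta = 35.47179 / (1 + 35.47179) = 35.47179 / 36.47179
theta = 0.9726

0.9726


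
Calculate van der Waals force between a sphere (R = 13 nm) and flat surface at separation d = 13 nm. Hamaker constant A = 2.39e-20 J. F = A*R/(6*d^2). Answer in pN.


Convert to SI: R = 13 nm = 1.3e-08 m, d = 13 nm = 1.3e-08 m
F = A * R / (6 * d^2)
F = 2.39e-20 * 1.3e-08 / (6 * (1.3e-08)^2)
F = 3.0641e-13 N = 0.306 pN

0.306


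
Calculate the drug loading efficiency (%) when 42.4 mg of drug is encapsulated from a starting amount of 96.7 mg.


Drug loading efficiency = (drug loaded / drug initial) * 100
DLE = 42.4 / 96.7 * 100
DLE = 0.4385 * 100
DLE = 43.85%

43.85


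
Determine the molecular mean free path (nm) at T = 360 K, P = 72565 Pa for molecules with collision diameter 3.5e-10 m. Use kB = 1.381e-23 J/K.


Mean free path: lambda = kB*T / (sqrt(2) * pi * d^2 * P)
lambda = 1.381e-23 * 360 / (sqrt(2) * pi * (3.5e-10)^2 * 72565)
lambda = 1.25883e-07 m
lambda = 125.88 nm

125.88


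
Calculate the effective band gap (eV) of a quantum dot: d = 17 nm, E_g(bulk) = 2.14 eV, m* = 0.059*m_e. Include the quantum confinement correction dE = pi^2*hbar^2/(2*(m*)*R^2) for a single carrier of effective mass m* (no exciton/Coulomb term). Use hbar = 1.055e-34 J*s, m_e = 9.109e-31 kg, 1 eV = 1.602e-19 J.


Radius R = 17/2 nm = 8.5e-09 m
Confinement energy dE = pi^2 * hbar^2 / (2 * m_eff * m_e * R^2)
dE = pi^2 * (1.055e-34)^2 / (2 * 0.059 * 9.109e-31 * (8.5e-09)^2) J, divided by 1.602e-19 J/eV
dE = 0.0883 eV
Total band gap = E_g(bulk) + dE = 2.14 + 0.0883 = 2.2283 eV

2.2283


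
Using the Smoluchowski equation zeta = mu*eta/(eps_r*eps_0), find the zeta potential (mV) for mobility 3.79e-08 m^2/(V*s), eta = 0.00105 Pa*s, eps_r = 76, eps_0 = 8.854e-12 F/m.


Smoluchowski equation: zeta = mu * eta / (eps_r * eps_0)
zeta = 3.79e-08 * 0.00105 / (76 * 8.854e-12)
zeta = 0.059139 V = 59.14 mV

59.14


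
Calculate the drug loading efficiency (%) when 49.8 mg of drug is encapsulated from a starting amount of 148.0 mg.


Drug loading efficiency = (drug loaded / drug initial) * 100
DLE = 49.8 / 148.0 * 100
DLE = 0.3365 * 100
DLE = 33.65%

33.65


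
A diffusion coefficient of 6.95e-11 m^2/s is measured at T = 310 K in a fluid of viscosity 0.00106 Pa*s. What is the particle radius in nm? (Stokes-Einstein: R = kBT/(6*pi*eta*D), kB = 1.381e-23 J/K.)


Stokes-Einstein: R = kB*T / (6*pi*eta*D)
R = 1.381e-23 * 310 / (6 * pi * 0.00106 * 6.95e-11)
R = 3.08293e-09 m = 3.08 nm

3.08


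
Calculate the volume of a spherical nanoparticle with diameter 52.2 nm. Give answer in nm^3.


Radius r = 52.2/2 = 26.1 nm
Volume V = (4/3) * pi * r^3
V = (4/3) * pi * (26.1)^3
V = 74474.93 nm^3

74474.93


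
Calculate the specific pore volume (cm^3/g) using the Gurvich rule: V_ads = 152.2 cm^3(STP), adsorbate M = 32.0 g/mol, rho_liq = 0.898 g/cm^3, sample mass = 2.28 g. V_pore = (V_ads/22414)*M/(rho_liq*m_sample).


Moles adsorbed n = V_ads / 22414 = 152.2 / 22414 = 6.790399e-03 mol
Liquid volume V_liq = n * M / rho_liq = 6.790399e-03 * 32.0 / 0.898 = 0.24197 cm^3
Specific pore volume V_pore = V_liq / m_sample = 0.24197 / 2.28
V_pore = 0.1061 cm^3/g

0.1061


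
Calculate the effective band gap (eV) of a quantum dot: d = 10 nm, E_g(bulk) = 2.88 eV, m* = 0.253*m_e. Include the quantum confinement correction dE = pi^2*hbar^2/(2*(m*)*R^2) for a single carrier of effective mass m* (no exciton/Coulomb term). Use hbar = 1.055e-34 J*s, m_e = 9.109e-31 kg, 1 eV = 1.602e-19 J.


Radius R = 10/2 nm = 5e-09 m
Confinement energy dE = pi^2 * hbar^2 / (2 * m_eff * m_e * R^2)
dE = pi^2 * (1.055e-34)^2 / (2 * 0.253 * 9.109e-31 * (5e-09)^2) J, divided by 1.602e-19 J/eV
dE = 0.0595 eV
Total band gap = E_g(bulk) + dE = 2.88 + 0.0595 = 2.9395 eV

2.9395


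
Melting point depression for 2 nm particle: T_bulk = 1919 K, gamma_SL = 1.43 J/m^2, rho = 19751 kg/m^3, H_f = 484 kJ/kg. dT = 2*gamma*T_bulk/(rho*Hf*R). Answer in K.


Radius R = 2/2 = 1 nm = 1e-09 m
Convert H_f = 484 kJ/kg = 484000 J/kg
dT = 2 * gamma_SL * T_bulk / (rho * H_f * R)
dT = 2 * 1.43 * 1919 / (19751 * 484000 * 1e-09)
dT = 574.1 K

574.1


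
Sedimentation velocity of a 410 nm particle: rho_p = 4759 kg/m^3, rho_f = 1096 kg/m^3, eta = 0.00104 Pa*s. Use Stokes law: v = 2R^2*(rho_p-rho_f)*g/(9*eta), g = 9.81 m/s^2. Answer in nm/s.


Radius R = 410/2 nm = 2.05e-07 m
Density difference = 4759 - 1096 = 3663 kg/m^3
v = 2 * R^2 * (rho_p - rho_f) * g / (9 * eta)
v = 2 * (2.05e-07)^2 * 3663 * 9.81 / (9 * 0.00104)
v = 3.22677e-07 m/s = 322.6768 nm/s

322.6768


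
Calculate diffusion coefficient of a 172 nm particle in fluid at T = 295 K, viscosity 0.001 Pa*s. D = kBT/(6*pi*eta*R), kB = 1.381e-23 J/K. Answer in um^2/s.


Radius R = 172/2 = 86 nm = 8.6e-08 m
D = kB*T / (6*pi*eta*R)
D = 1.381e-23 * 295 / (6 * pi * 0.001 * 8.6e-08)
D = 2.51314e-12 m^2/s = 2.513 um^2/s

2.513


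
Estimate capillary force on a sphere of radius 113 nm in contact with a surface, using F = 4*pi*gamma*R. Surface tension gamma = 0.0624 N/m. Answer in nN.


Convert radius: R = 113 nm = 1.13e-07 m
F = 4 * pi * gamma * R
F = 4 * pi * 0.0624 * 1.13e-07
F = 8.8608e-08 N = 88.608 nN

88.608


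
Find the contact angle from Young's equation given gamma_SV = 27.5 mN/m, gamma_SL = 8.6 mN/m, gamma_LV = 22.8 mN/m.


cos(theta) = (gamma_SV - gamma_SL) / gamma_LV
cos(theta) = (27.5 - 8.6) / 22.8
cos(theta) = 0.828947
theta = arccos(0.828947) = 34.01 degrees

34.01


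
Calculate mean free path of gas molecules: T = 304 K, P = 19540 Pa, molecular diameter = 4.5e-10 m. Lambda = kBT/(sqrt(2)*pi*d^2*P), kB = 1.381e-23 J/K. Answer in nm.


Mean free path: lambda = kB*T / (sqrt(2) * pi * d^2 * P)
lambda = 1.381e-23 * 304 / (sqrt(2) * pi * (4.5e-10)^2 * 19540)
lambda = 2.3881e-07 m
lambda = 238.81 nm

238.81


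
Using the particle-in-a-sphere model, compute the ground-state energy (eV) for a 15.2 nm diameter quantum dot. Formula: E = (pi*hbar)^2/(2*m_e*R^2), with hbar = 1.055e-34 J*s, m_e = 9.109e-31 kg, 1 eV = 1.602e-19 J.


Radius R = 15.2/2 = 7.6 nm = 7.6e-09 m
E = (pi * 1.055e-34)^2 / (2 * 9.109e-31 * (7.6e-09)^2)
E(J) = 1.04394e-21
E = E(J) / 1.602e-19 = 0.0065 eV

0.0065


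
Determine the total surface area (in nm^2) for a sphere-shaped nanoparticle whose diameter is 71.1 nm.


Radius r = 71.1/2 = 35.55 nm
Surface area SA = 4 * pi * r^2
SA = 4 * pi * (35.55)^2
SA = 15881.41 nm^2

15881.41


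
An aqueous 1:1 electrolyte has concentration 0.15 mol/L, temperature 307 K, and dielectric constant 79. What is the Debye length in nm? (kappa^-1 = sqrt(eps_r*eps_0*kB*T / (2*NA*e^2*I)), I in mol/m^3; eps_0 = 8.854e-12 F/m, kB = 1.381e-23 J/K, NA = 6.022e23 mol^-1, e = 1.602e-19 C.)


Ionic strength I = 0.15 * 1^2 * 1000 = 150 mol/m^3
kappa^-1 = sqrt(79 * 8.854e-12 * 1.381e-23 * 307 / (2 * 6.022e23 * (1.602e-19)^2 * 150))
kappa^-1 = 0.8 nm

0.8


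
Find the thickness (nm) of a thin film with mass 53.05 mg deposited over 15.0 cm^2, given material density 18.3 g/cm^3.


Convert: m = 53.05 mg = 5.3050e-05 kg, A = 15.0 cm^2 = 1.5000e-03 m^2, rho = 18.3 g/cm^3 = 18300 kg/m^3
t = m / (A * rho)
t = 5.3050e-05 / (1.5000e-03 * 18300)
t = 1.9326e-06 m = 1932.6 nm

1932.6


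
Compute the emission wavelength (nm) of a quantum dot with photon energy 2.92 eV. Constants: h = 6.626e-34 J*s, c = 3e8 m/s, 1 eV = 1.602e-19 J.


Convert energy: E = 2.92 eV = 2.92 * 1.602e-19 = 4.67784e-19 J
lambda = h*c / E = 6.626e-34 * 3e8 / 4.67784e-19
lambda = 4.2494e-07 m = 424.9 nm

424.9


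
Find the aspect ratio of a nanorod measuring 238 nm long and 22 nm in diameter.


Aspect ratio AR = length / diameter
AR = 238 / 22
AR = 10.82

10.82


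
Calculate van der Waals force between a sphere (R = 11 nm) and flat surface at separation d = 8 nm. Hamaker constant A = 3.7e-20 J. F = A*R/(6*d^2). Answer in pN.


Convert to SI: R = 11 nm = 1.1e-08 m, d = 8 nm = 8e-09 m
F = A * R / (6 * d^2)
F = 3.7e-20 * 1.1e-08 / (6 * (8e-09)^2)
F = 1.0599e-12 N = 1.06 pN

1.06
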